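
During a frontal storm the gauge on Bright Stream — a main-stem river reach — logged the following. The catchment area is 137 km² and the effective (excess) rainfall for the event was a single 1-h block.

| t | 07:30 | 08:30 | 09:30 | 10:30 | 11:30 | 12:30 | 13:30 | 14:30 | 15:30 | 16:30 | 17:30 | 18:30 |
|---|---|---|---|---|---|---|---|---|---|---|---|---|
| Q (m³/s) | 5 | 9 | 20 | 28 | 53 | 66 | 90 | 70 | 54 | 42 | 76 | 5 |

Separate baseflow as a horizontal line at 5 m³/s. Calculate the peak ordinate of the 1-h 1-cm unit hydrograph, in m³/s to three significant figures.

Direct runoff: 0.0, 4.0, 15.0, 23.0, 48.0, 61.0, 85.0, 65.0, 49.0, 37.0, 71.0, 0.0 m³/s; ΣQ_DR = 458.0 m³/s, peak = 85.0 m³/s.
Runoff depth d = ΣQ_DR·Δt / A = 458.0 × 3600 / (137 km²) = 12.04 mm.
The 1-cm UH is the DRH scaled by (10 mm)/d, so U_p = 85.0 × 10/12.04 = 70.6 m³/s.

U_p ≈ 70.6 m³/s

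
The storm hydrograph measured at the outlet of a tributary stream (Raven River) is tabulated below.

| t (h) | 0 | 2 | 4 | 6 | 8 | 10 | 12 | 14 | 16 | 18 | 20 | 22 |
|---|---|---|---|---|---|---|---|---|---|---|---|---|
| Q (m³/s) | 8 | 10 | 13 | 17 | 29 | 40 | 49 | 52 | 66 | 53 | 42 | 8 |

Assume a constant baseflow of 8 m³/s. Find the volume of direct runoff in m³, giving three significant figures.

V ≈ 2.10 × 10^6 m³

Direct-runoff ordinates (Q − Q_b): 0.0, 2.0, 5.0, 9.0, 21.0, 32.0, 41.0, 44.0, 58.0, 45.0, 34.0, 0.0 m³/s.
ΣQ_DR = 291.0 m³/s.
With Δt = 2 h = 7200 s, V = ΣQ_DR · Δt = 291.0 × 7200 = 2.10 × 10^6 m³.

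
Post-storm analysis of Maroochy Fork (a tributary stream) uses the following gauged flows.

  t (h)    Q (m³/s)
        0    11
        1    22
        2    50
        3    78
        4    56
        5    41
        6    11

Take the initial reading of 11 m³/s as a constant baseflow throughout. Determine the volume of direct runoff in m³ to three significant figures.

V ≈ 6.91 × 10^5 m³

Direct-runoff ordinates (Q − Q_b): 0.0, 11.0, 39.0, 67.0, 45.0, 30.0, 0.0 m³/s.
ΣQ_DR = 192.0 m³/s.
With Δt = 1 h = 3600 s, V = ΣQ_DR · Δt = 192.0 × 3600 = 6.91 × 10^5 m³.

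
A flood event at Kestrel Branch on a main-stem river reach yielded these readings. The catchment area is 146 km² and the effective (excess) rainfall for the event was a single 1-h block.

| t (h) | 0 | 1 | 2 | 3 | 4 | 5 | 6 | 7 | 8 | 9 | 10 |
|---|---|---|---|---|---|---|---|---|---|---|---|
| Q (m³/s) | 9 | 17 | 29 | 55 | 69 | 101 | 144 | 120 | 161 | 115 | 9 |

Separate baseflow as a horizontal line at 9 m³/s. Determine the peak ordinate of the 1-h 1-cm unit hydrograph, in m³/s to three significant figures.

U_p ≈ 84.4 m³/s

Direct runoff: 0.0, 8.0, 20.0, 46.0, 60.0, 92.0, 135.0, 111.0, 152.0, 106.0, 0.0 m³/s; ΣQ_DR = 730.0 m³/s, peak = 152.0 m³/s.
Runoff depth d = ΣQ_DR·Δt / A = 730.0 × 3600 / (146 km²) = 18.00 mm.
The 1-cm UH is the DRH scaled by (10 mm)/d, so U_p = 152.0 × 10/18.00 = 84.4 m³/s.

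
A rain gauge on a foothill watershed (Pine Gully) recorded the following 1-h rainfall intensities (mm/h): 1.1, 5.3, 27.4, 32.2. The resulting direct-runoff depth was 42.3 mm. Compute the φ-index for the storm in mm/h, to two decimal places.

Only the 2 blocks with intensity above φ contribute runoff: 27.4, 32.2 mm/h.
Σ(I−φ)·Δt = d  ⇒  (27.4+32.2 − 2φ)·1 = 42.3
φ = (59.60 − 42.3/1) / 2 = 8.65 mm/h.

φ ≈ 8.65 mm/h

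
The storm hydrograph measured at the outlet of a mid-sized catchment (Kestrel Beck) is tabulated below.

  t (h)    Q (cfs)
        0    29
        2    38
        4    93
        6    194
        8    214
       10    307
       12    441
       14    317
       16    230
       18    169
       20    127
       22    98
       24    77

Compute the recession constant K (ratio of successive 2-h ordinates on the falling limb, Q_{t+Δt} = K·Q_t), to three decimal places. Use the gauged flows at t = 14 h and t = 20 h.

K ≈ 0.737

Using the recession-limb readings at t = 14 h and t = 20 h: Q falls from 317 to 127 cfs over 3 intervals.
K = (Q₂/Q₁)^(1/3) = (127/317)^(1/3) = 0.737.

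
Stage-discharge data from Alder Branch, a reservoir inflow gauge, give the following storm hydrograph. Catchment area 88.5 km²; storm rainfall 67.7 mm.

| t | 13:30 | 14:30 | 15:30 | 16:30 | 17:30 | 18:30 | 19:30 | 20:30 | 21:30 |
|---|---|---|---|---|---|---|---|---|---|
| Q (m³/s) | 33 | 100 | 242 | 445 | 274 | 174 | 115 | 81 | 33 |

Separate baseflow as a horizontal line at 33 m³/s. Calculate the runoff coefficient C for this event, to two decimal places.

C ≈ 0.72

ΣQ_DR = 1200 m³/s; V = ΣQ_DR·Δt = 4.320 × 10^6 m³.
Runoff depth d = V / A = 48.81 mm.
C = d / P = 48.81 / 67.7 = 0.72.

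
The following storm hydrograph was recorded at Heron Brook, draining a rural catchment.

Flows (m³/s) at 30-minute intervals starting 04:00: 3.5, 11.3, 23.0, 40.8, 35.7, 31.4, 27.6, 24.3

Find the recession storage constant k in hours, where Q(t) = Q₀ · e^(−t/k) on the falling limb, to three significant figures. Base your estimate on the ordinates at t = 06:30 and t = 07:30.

On the falling limb, Q drops from 31.4 to 24.3 m³/s between t = 06:30 and t = 07:30 (Δt = 1 h).
k = −Δt / ln(Q₂/Q₁) = −1 / ln(24.3/31.4) = 3.90 h.

k ≈ 3.90 h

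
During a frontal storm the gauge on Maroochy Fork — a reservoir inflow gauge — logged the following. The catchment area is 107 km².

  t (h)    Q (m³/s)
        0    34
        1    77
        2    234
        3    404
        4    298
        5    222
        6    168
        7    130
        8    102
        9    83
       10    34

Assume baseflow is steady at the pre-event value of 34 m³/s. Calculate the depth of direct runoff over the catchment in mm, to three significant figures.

Direct runoff: 0.0, 43.0, 200.0, 370.0, 264.0, 188.0, 134.0, 96.0, 68.0, 49.0, 0.0 m³/s; ΣQ_DR = 1412 m³/s.
V = ΣQ_DR · Δt = 1412 × 3600 s = 5.083 × 10^6 m³.
Over A = 107 km², depth = V / A = 47.5 mm.

d ≈ 47.5 mm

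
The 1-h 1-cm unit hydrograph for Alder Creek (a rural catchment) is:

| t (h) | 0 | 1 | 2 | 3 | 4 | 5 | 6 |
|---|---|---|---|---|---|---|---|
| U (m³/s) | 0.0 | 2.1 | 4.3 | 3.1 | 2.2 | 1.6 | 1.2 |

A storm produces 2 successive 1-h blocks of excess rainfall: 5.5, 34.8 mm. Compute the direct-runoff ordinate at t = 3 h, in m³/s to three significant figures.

By discrete convolution, Q_j = Σ (P_i / 10 mm) · U_{j−i}.
At t = 3 h (j=3): Q = (5.5/10)·3.1 + (34.8/10)·4.3 = 16.7 m³/s.

Q ≈ 16.7 m³/s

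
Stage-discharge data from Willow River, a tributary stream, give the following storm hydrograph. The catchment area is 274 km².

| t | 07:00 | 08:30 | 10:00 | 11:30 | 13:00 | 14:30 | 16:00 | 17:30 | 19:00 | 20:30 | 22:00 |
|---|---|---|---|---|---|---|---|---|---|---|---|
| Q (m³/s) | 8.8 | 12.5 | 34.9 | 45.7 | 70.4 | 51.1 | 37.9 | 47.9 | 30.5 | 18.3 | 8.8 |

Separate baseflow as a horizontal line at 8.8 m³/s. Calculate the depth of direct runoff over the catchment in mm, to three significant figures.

Direct runoff: 0.0, 3.7, 26.1, 36.9, 61.6, 42.3, 29.1, 39.1, 21.7, 9.5, 0.0 m³/s; ΣQ_DR = 270.0 m³/s.
V = ΣQ_DR · Δt = 270.0 × 5400 s = 1.458 × 10^6 m³.
Over A = 274 km², depth = V / A = 5.32 mm.

d ≈ 5.32 mm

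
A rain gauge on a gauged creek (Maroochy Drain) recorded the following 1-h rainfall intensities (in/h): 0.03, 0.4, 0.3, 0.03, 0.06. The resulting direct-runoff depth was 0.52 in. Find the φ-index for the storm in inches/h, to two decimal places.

Only the 2 blocks with intensity above φ contribute runoff: 0.4, 0.3 in/h.
Σ(I−φ)·Δt = d  ⇒  (0.4+0.3 − 2φ)·1 = 0.52
φ = (0.7000 − 0.52/1) / 2 = 0.09 in/h.

φ ≈ 0.09 in/h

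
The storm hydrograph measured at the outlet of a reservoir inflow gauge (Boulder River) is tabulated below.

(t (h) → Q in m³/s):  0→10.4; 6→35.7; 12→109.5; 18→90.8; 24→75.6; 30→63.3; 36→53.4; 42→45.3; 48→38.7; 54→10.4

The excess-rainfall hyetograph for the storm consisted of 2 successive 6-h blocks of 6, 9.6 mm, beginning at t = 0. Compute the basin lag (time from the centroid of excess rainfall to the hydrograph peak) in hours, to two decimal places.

t_L ≈ 5.31 h

Centroid of excess rainfall: t_c = Σ P_i·t̄_i / ΣP_i = 6.6923 h (block centres at 3, 9 h).
Hydrograph peak occurs at t = 12 h, so basin lag t_L = 12 − 6.6923 = 5.31 h.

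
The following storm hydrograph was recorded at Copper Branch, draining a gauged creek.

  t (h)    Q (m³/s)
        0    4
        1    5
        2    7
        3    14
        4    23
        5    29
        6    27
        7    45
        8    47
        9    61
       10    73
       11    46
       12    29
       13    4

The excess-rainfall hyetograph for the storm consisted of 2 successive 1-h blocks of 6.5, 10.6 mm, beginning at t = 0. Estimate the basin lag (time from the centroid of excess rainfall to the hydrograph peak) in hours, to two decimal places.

t_L ≈ 8.88 h

Centroid of excess rainfall: t_c = Σ P_i·t̄_i / ΣP_i = 1.1199 h (block centres at 0.5, 1.5 h).
Hydrograph peak occurs at t = 10 h, so basin lag t_L = 10 − 1.1199 = 8.88 h.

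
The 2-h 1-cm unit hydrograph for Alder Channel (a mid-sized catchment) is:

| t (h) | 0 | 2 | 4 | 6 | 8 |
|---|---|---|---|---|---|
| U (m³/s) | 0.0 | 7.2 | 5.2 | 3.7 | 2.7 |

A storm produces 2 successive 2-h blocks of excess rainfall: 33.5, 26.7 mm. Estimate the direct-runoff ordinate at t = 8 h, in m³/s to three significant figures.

Q ≈ 18.9 m³/s

By discrete convolution, Q_j = Σ (P_i / 10 mm) · U_{j−i}.
At t = 8 h (j=4): Q = (33.5/10)·2.7 + (26.7/10)·3.7 = 18.9 m³/s.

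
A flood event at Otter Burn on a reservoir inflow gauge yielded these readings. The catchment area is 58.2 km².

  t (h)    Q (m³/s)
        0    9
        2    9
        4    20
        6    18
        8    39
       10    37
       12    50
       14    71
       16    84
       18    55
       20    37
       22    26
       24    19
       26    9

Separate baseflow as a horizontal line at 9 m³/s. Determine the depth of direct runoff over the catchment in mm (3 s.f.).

Direct runoff: 0.0, 0.0, 11.0, 9.0, 30.0, 28.0, 41.0, 62.0, 75.0, 46.0, 28.0, 17.0, 10.0, 0.0 m³/s; ΣQ_DR = 357.0 m³/s.
V = ΣQ_DR · Δt = 357.0 × 7200 s = 2.570 × 10^6 m³.
Over A = 58.2 km², depth = V / A = 44.2 mm.

d ≈ 44.2 mm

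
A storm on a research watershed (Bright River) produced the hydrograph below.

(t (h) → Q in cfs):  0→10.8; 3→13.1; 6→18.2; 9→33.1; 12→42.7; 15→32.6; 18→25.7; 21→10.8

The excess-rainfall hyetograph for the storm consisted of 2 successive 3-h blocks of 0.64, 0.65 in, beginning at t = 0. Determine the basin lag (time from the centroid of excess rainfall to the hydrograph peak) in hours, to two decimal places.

Centroid of excess rainfall: t_c = Σ P_i·t̄_i / ΣP_i = 3.0116 h (block centres at 1.5, 4.5 h).
Hydrograph peak occurs at t = 12 h, so basin lag t_L = 12 − 3.0116 = 8.99 h.

t_L ≈ 8.99 h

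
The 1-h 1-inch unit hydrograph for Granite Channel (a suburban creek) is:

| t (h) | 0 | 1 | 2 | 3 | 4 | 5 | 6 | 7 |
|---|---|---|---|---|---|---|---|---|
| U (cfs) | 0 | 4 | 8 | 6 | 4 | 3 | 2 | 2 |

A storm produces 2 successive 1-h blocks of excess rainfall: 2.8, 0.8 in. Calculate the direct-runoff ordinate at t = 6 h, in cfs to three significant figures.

By discrete convolution, Q_j = Σ (P_i / 1 in) · U_{j−i}.
At t = 6 h (j=6): Q = (2.8/1)·2 + (0.8/1)·3 = 8.00 cfs.

Q ≈ 8.00 cfs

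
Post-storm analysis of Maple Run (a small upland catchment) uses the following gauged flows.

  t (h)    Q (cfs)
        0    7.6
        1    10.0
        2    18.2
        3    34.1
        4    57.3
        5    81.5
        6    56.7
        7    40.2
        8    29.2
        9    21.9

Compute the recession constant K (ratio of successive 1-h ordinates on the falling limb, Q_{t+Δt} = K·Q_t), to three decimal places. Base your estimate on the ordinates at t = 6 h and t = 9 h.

Using the recession-limb readings at t = 6 h and t = 9 h: Q falls from 56.7 to 21.9 cfs over 3 intervals.
K = (Q₂/Q₁)^(1/3) = (21.9/56.7)^(1/3) = 0.728.

K ≈ 0.728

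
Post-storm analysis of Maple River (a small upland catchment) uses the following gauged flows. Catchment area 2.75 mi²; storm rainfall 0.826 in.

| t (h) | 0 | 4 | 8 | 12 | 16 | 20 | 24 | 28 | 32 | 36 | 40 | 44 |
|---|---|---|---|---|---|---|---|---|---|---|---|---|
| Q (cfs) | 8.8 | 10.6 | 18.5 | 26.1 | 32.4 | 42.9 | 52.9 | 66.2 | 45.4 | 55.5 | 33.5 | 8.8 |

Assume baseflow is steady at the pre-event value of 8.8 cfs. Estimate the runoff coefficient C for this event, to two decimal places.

C ≈ 0.81

ΣQ_DR = 296.0 cfs; V = ΣQ_DR·Δt = 4.262 × 10^6 ft³.
Runoff depth d = V / A = 0.6672 in.
C = d / P = 0.6672 / 0.826 = 0.81.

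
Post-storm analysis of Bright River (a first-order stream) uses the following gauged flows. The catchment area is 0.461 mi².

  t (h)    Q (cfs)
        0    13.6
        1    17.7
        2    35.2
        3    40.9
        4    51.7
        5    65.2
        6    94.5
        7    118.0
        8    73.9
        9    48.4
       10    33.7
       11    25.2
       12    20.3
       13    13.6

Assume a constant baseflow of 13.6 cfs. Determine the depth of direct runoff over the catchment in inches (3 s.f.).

Direct runoff: 0.0, 4.1, 21.6, 27.3, 38.1, 51.6, 80.9, 104.4, 60.3, 34.8, 20.1, 11.6, 6.7, 0.0 cfs; ΣQ_DR = 461.5 cfs.
V = ΣQ_DR · Δt = 461.5 × 3600 s = 1.661 × 10^6 ft³.
Over A = 0.461 mi², depth = V / A = 1.55 in.

d ≈ 1.55 in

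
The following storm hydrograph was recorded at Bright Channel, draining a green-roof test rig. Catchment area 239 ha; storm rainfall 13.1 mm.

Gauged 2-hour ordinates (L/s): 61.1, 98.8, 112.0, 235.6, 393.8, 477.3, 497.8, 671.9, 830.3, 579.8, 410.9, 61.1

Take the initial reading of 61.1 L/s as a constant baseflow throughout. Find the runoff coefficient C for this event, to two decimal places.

ΣQ_DR = 3697 L/s; V = ΣQ_DR·Δt = 2.662 × 10^7 L.
Runoff depth d = V / A = 11.14 mm.
C = d / P = 11.14 / 13.1 = 0.85.

C ≈ 0.85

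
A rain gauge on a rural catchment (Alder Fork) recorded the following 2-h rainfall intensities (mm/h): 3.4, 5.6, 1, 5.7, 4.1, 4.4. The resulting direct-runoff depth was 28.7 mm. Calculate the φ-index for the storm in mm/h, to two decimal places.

φ ≈ 1.77 mm/h

Only the 5 blocks with intensity above φ contribute runoff: 3.4, 5.6, 5.7, 4.1, 4.4 mm/h.
Σ(I−φ)·Δt = d  ⇒  (3.4+5.6+5.7+4.1+4.4 − 5φ)·2 = 28.7
φ = (23.20 − 28.7/2) / 5 = 1.77 mm/h.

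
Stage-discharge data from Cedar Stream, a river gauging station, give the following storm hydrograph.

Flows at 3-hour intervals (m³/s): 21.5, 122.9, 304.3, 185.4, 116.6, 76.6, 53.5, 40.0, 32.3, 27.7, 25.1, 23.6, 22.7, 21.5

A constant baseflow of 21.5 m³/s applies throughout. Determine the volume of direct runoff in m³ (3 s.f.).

Direct-runoff ordinates (Q − Q_b): 0.0, 101.4, 282.8, 163.9, 95.1, 55.1, 32.0, 18.5, 10.8, 6.2, 3.6, 2.1, 1.2, 0.0 m³/s.
ΣQ_DR = 772.7 m³/s.
With Δt = 3 h = 10800 s, V = ΣQ_DR · Δt = 772.7 × 10800 = 8.35 × 10^6 m³.

V ≈ 8.35 × 10^6 m³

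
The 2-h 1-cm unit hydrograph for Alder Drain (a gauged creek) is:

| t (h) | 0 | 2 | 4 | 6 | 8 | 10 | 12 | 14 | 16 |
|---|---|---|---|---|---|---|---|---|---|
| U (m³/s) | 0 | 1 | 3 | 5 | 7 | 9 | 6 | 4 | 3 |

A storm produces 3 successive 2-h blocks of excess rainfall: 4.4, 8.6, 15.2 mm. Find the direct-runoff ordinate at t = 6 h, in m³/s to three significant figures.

Q ≈ 6.30 m³/s

By discrete convolution, Q_j = Σ (P_i / 10 mm) · U_{j−i}.
At t = 6 h (j=3): Q = (4.4/10)·5 + (8.6/10)·3 + (15.2/10)·1 = 6.30 m³/s.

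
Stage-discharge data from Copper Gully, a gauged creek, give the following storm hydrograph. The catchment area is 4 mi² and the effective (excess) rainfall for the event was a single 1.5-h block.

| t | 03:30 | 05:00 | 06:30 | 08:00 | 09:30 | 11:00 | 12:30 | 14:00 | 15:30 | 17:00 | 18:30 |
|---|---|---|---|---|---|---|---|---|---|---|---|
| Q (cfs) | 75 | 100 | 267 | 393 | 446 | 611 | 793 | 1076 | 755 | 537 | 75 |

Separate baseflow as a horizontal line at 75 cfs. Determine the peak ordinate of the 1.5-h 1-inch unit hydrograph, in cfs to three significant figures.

U_p ≈ 400 cfs

Direct runoff: 0.0, 25.0, 192.0, 318.0, 371.0, 536.0, 718.0, 1001.0, 680.0, 462.0, 0.0 cfs; ΣQ_DR = 4303 cfs, peak = 1001.0 cfs.
Runoff depth d = ΣQ_DR·Δt / A = 4303 × 5400 / (4 mi²) = 2.500 in.
The 1-inch UH is the DRH scaled by (1 in)/d, so U_p = 1001.0 × 1/2.500 = 400 cfs.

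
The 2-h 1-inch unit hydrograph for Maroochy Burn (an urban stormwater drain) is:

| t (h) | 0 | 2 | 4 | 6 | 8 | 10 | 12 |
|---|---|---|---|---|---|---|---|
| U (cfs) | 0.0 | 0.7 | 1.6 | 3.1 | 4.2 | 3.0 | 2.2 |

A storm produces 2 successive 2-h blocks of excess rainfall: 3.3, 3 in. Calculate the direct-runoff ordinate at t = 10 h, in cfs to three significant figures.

Q ≈ 22.5 cfs

By discrete convolution, Q_j = Σ (P_i / 1 in) · U_{j−i}.
At t = 10 h (j=5): Q = (3.3/1)·3.0 + (3/1)·4.2 = 22.5 cfs.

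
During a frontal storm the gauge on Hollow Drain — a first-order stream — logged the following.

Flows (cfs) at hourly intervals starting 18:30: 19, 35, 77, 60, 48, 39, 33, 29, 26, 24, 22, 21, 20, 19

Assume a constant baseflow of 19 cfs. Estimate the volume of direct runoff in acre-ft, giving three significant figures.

V ≈ 17.0 acre-ft

Direct-runoff ordinates (Q − Q_b): 0.0, 16.0, 58.0, 41.0, 29.0, 20.0, 14.0, 10.0, 7.0, 5.0, 3.0, 2.0, 1.0, 0.0 cfs.
ΣQ_DR = 206.0 cfs.
With Δt = 1 h = 3600 s, V = ΣQ_DR · Δt = 206.0 × 3600 = 7.42 × 10^5 ft³ = 17.0 acre-ft.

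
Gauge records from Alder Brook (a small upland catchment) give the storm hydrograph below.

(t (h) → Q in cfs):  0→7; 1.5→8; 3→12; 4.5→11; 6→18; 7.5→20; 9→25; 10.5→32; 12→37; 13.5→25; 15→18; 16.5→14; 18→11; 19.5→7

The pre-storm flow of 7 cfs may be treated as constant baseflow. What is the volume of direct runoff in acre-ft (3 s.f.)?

Direct-runoff ordinates (Q − Q_b): 0.0, 1.0, 5.0, 4.0, 11.0, 13.0, 18.0, 25.0, 30.0, 18.0, 11.0, 7.0, 4.0, 0.0 cfs.
ΣQ_DR = 147.0 cfs.
With Δt = 1.5 h = 5400 s, V = ΣQ_DR · Δt = 147.0 × 5400 = 7.94 × 10^5 ft³ = 18.2 acre-ft.

V ≈ 18.2 acre-ft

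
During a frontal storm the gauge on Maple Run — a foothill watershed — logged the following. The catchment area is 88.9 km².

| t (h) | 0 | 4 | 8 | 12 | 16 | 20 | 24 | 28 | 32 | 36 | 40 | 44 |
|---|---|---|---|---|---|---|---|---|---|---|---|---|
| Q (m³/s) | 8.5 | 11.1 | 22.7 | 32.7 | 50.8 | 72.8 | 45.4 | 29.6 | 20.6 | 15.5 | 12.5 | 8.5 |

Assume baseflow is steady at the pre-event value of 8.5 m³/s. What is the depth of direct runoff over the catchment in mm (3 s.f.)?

d ≈ 37.0 mm

Direct runoff: 0.0, 2.6, 14.2, 24.2, 42.3, 64.3, 36.9, 21.1, 12.1, 7.0, 4.0, 0.0 m³/s; ΣQ_DR = 228.7 m³/s.
V = ΣQ_DR · Δt = 228.7 × 14400 s = 3.293 × 10^6 m³.
Over A = 88.9 km², depth = V / A = 37.0 mm.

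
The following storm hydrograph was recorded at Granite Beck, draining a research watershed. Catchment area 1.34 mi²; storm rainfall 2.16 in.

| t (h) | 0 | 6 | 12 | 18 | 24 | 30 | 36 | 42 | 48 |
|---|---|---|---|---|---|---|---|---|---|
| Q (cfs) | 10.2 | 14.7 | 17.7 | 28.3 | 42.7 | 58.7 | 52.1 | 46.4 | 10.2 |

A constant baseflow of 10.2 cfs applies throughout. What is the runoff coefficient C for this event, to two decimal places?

ΣQ_DR = 189.2 cfs; V = ΣQ_DR·Δt = 4.087 × 10^6 ft³.
Runoff depth d = V / A = 1.313 in.
C = d / P = 1.313 / 2.16 = 0.61.

C ≈ 0.61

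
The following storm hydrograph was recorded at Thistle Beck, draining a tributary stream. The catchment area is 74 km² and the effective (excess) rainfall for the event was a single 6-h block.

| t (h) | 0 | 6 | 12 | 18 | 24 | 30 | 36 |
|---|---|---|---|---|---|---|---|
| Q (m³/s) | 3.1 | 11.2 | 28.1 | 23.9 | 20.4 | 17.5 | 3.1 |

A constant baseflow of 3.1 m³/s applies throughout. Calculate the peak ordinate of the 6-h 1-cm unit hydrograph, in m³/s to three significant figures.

U_p ≈ 10.0 m³/s

Direct runoff: 0.0, 8.1, 25.0, 20.8, 17.3, 14.4, 0.0 m³/s; ΣQ_DR = 85.60 m³/s, peak = 25.0 m³/s.
Runoff depth d = ΣQ_DR·Δt / A = 85.60 × 21600 / (74 km²) = 24.99 mm.
The 1-cm UH is the DRH scaled by (10 mm)/d, so U_p = 25.0 × 10/24.99 = 10.0 m³/s.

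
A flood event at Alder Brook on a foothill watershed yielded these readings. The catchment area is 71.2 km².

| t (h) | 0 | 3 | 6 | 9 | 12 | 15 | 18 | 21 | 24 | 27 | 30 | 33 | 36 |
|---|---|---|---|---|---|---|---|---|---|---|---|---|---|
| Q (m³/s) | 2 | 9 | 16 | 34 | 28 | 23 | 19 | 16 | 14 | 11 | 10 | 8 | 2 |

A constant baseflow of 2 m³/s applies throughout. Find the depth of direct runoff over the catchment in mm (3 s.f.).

d ≈ 25.2 mm

Direct runoff: 0.0, 7.0, 14.0, 32.0, 26.0, 21.0, 17.0, 14.0, 12.0, 9.0, 8.0, 6.0, 0.0 m³/s; ΣQ_DR = 166.0 m³/s.
V = ΣQ_DR · Δt = 166.0 × 10800 s = 1.793 × 10^6 m³.
Over A = 71.2 km², depth = V / A = 25.2 mm.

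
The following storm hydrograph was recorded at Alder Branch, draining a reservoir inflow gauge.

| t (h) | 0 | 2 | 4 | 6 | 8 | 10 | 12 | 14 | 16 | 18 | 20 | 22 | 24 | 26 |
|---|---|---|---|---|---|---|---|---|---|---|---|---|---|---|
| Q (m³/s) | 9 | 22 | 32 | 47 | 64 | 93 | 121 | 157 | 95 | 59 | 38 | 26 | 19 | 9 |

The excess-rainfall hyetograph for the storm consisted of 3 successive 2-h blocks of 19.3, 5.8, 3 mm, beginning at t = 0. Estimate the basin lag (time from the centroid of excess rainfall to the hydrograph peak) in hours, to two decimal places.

t_L ≈ 12.16 h

Centroid of excess rainfall: t_c = Σ P_i·t̄_i / ΣP_i = 1.8399 h (block centres at 1, 3, 5 h).
Hydrograph peak occurs at t = 14 h, so basin lag t_L = 14 − 1.8399 = 12.16 h.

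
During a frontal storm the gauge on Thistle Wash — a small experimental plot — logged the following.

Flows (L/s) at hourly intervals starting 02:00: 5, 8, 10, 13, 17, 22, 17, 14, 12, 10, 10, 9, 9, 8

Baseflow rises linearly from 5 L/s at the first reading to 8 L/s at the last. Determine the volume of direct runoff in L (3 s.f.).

V ≈ 2.63 × 10^5 L

Direct-runoff ordinates (Q − Q_b): 0.00, 2.77, 4.54, 7.31, 11.08, 15.85, 10.62, 7.38, 5.15, 2.92, 2.69, 1.46, 1.23, 0.00 L/s.
ΣQ_DR = 73.00 L/s.
With Δt = 1 h = 3600 s, V = ΣQ_DR · Δt = 73.00 × 3600 = 2.63 × 10^5 L.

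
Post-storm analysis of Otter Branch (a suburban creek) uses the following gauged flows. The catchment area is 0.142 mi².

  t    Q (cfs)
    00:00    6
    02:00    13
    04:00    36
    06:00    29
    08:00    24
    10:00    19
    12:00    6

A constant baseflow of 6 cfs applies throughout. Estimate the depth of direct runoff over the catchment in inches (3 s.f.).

Direct runoff: 0.0, 7.0, 30.0, 23.0, 18.0, 13.0, 0.0 cfs; ΣQ_DR = 91.00 cfs.
V = ΣQ_DR · Δt = 91.00 × 7200 s = 6.552 × 10^5 ft³.
Over A = 0.142 mi², depth = V / A = 1.99 in.

d ≈ 1.99 in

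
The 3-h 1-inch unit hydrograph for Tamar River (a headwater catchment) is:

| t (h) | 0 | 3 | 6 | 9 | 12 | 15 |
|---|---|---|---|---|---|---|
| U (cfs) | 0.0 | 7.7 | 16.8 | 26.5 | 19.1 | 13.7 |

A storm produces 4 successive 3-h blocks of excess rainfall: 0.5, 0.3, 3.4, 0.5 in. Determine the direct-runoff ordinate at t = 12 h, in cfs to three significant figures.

Q ≈ 78.5 cfs

By discrete convolution, Q_j = Σ (P_i / 1 in) · U_{j−i}.
At t = 12 h (j=4): Q = (0.5/1)·19.1 + (0.3/1)·26.5 + (3.4/1)·16.8 + (0.5/1)·7.7 = 78.5 cfs.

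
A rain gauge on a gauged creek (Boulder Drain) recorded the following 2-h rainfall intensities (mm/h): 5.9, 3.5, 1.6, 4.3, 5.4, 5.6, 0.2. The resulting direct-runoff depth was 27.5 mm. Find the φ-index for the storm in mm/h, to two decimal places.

φ ≈ 2.19 mm/h

Only the 5 blocks with intensity above φ contribute runoff: 5.9, 3.5, 4.3, 5.4, 5.6 mm/h.
Σ(I−φ)·Δt = d  ⇒  (5.9+3.5+4.3+5.4+5.6 − 5φ)·2 = 27.5
φ = (24.70 − 27.5/2) / 5 = 2.19 mm/h.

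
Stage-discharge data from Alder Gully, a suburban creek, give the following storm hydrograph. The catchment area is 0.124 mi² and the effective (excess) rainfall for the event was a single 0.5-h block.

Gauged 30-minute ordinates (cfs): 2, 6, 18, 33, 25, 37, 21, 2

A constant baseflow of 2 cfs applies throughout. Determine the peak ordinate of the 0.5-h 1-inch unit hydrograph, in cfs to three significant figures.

Direct runoff: 0.0, 4.0, 16.0, 31.0, 23.0, 35.0, 19.0, 0.0 cfs; ΣQ_DR = 128.0 cfs, peak = 35.0 cfs.
Runoff depth d = ΣQ_DR·Δt / A = 128.0 × 1800 / (0.124 mi²) = 0.7998 in.
The 1-inch UH is the DRH scaled by (1 in)/d, so U_p = 35.0 × 1/0.7998 = 43.8 cfs.

U_p ≈ 43.8 cfs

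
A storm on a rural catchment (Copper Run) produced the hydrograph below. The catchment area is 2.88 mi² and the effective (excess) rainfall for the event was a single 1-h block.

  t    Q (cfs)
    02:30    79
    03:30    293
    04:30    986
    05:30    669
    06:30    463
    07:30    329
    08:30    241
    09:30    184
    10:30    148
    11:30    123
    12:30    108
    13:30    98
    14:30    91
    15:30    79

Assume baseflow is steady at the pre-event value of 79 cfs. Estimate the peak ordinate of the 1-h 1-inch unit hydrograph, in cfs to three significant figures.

Direct runoff: 0.0, 214.0, 907.0, 590.0, 384.0, 250.0, 162.0, 105.0, 69.0, 44.0, 29.0, 19.0, 12.0, 0.0 cfs; ΣQ_DR = 2785 cfs, peak = 907.0 cfs.
Runoff depth d = ΣQ_DR·Δt / A = 2785 × 3600 / (2.88 mi²) = 1.498 in.
The 1-inch UH is the DRH scaled by (1 in)/d, so U_p = 907.0 × 1/1.498 = 605 cfs.

U_p ≈ 605 cfs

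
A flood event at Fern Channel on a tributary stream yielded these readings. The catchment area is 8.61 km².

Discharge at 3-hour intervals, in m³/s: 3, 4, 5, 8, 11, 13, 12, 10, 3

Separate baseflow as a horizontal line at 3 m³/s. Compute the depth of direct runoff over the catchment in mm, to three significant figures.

Direct runoff: 0.0, 1.0, 2.0, 5.0, 8.0, 10.0, 9.0, 7.0, 0.0 m³/s; ΣQ_DR = 42.00 m³/s.
V = ΣQ_DR · Δt = 42.00 × 10800 s = 4.536 × 10^5 m³.
Over A = 8.61 km², depth = V / A = 52.7 mm.

d ≈ 52.7 mm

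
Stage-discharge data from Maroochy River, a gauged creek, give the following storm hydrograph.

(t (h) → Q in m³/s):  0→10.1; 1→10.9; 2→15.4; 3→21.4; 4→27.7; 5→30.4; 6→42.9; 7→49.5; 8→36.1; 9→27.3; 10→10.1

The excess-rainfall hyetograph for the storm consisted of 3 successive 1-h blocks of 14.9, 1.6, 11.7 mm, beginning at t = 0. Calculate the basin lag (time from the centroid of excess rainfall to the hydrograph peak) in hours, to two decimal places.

t_L ≈ 5.61 h

Centroid of excess rainfall: t_c = Σ P_i·t̄_i / ΣP_i = 1.3865 h (block centres at 0.5, 1.5, 2.5 h).
Hydrograph peak occurs at t = 7 h, so basin lag t_L = 7 − 1.3865 = 5.61 h.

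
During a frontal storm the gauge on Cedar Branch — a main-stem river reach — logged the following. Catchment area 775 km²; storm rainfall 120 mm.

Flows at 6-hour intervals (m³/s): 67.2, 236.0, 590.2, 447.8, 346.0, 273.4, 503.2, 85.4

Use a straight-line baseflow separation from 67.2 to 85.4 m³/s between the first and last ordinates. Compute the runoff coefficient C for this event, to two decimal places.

C ≈ 0.45

ΣQ_DR = 1939 m³/s; V = ΣQ_DR·Δt = 4.188 × 10^7 m³.
Runoff depth d = V / A = 54.04 mm.
C = d / P = 54.04 / 120 = 0.45.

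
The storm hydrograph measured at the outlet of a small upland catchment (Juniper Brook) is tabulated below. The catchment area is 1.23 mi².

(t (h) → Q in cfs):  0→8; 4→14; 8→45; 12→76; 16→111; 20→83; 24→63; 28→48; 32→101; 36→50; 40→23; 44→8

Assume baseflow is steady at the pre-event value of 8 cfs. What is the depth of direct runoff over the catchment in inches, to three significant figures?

d ≈ 2.69 in

Direct runoff: 0.0, 6.0, 37.0, 68.0, 103.0, 75.0, 55.0, 40.0, 93.0, 42.0, 15.0, 0.0 cfs; ΣQ_DR = 534.0 cfs.
V = ΣQ_DR · Δt = 534.0 × 14400 s = 7.690 × 10^6 ft³.
Over A = 1.23 mi², depth = V / A = 2.69 in.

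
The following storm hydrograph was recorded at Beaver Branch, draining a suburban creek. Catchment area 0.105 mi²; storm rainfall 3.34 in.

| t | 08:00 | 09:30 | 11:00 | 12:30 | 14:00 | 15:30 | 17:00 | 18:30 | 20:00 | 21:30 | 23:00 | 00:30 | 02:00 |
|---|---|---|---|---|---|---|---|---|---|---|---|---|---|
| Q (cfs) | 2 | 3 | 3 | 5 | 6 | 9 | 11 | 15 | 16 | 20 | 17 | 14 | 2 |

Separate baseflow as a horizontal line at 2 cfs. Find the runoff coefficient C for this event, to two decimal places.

ΣQ_DR = 97.00 cfs; V = ΣQ_DR·Δt = 5.238 × 10^5 ft³.
Runoff depth d = V / A = 2.147 in.
C = d / P = 2.147 / 3.34 = 0.64.

C ≈ 0.64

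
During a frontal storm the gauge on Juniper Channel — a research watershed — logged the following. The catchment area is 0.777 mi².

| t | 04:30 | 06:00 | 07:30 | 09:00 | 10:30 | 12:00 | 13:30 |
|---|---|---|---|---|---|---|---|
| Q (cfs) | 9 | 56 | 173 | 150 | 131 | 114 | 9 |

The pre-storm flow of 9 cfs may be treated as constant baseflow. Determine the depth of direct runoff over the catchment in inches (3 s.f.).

Direct runoff: 0.0, 47.0, 164.0, 141.0, 122.0, 105.0, 0.0 cfs; ΣQ_DR = 579.0 cfs.
V = ΣQ_DR · Δt = 579.0 × 5400 s = 3.127 × 10^6 ft³.
Over A = 0.777 mi², depth = V / A = 1.73 in.

d ≈ 1.73 in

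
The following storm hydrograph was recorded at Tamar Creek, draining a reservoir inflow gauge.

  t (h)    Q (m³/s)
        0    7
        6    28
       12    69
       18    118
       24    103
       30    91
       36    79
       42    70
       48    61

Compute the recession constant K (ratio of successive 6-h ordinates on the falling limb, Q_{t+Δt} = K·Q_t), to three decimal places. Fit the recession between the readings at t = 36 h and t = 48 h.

K ≈ 0.879

Using the recession-limb readings at t = 36 h and t = 48 h: Q falls from 79 to 61 m³/s over 2 intervals.
K = (Q₂/Q₁)^(1/2) = (61/79)^(1/2) = 0.879.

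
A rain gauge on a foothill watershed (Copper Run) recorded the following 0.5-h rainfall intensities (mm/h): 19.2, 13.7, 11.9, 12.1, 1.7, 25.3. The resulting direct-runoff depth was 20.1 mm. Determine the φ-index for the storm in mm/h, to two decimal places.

Only the 5 blocks with intensity above φ contribute runoff: 19.2, 13.7, 11.9, 12.1, 25.3 mm/h.
Σ(I−φ)·Δt = d  ⇒  (19.2+13.7+11.9+12.1+25.3 − 5φ)·0.5 = 20.1
φ = (82.20 − 20.1/0.5) / 5 = 8.40 mm/h.

φ ≈ 8.40 mm/h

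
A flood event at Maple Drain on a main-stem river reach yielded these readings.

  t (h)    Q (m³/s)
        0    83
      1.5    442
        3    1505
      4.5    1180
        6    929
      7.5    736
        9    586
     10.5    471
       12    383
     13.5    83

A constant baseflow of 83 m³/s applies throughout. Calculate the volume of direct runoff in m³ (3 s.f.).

V ≈ 3.01 × 10^7 m³

Direct-runoff ordinates (Q − Q_b): 0.0, 359.0, 1422.0, 1097.0, 846.0, 653.0, 503.0, 388.0, 300.0, 0.0 m³/s.
ΣQ_DR = 5568 m³/s.
With Δt = 1.5 h = 5400 s, V = ΣQ_DR · Δt = 5568 × 5400 = 3.01 × 10^7 m³.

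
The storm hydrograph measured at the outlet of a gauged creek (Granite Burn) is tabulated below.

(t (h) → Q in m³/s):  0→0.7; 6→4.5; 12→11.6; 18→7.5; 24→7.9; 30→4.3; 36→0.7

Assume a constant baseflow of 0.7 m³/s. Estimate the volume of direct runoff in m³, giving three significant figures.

V ≈ 6.98 × 10^5 m³

Direct-runoff ordinates (Q − Q_b): 0.0, 3.8, 10.9, 6.8, 7.2, 3.6, 0.0 m³/s.
ΣQ_DR = 32.30 m³/s.
With Δt = 6 h = 21600 s, V = ΣQ_DR · Δt = 32.30 × 21600 = 6.98 × 10^5 m³.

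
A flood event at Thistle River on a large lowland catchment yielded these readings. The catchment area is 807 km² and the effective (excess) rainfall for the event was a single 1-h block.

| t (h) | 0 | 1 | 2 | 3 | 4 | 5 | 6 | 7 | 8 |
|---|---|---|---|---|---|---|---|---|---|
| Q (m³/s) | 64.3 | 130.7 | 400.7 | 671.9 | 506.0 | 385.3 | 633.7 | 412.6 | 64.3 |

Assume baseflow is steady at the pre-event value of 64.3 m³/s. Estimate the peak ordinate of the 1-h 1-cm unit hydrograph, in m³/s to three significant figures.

U_p ≈ 506 m³/s

Direct runoff: 0.0, 66.4, 336.4, 607.6, 441.7, 321.0, 569.4, 348.3, 0.0 m³/s; ΣQ_DR = 2691 m³/s, peak = 607.6 m³/s.
Runoff depth d = ΣQ_DR·Δt / A = 2691 × 3600 / (807 km²) = 12.00 mm.
The 1-cm UH is the DRH scaled by (10 mm)/d, so U_p = 607.6 × 10/12.00 = 506 m³/s.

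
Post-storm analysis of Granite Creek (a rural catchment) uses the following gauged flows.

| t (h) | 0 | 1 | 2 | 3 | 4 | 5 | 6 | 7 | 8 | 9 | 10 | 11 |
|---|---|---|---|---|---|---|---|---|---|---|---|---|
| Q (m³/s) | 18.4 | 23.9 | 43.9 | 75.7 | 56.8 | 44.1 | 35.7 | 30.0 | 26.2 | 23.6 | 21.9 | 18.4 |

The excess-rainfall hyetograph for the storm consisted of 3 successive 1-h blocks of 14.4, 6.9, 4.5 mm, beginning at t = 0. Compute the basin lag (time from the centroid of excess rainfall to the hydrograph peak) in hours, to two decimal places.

t_L ≈ 1.88 h

Centroid of excess rainfall: t_c = Σ P_i·t̄_i / ΣP_i = 1.1163 h (block centres at 0.5, 1.5, 2.5 h).
Hydrograph peak occurs at t = 3 h, so basin lag t_L = 3 − 1.1163 = 1.88 h.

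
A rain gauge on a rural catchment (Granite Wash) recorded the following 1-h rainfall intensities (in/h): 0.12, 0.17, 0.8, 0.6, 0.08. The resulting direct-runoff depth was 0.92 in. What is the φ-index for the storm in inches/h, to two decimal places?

Only the 2 blocks with intensity above φ contribute runoff: 0.8, 0.6 in/h.
Σ(I−φ)·Δt = d  ⇒  (0.8+0.6 − 2φ)·1 = 0.92
φ = (1.400 − 0.92/1) / 2 = 0.24 in/h.

φ ≈ 0.24 in/h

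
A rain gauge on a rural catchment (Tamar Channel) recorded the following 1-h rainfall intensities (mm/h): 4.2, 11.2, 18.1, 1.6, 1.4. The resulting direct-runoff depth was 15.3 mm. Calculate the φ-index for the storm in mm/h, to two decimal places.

Only the 2 blocks with intensity above φ contribute runoff: 11.2, 18.1 mm/h.
Σ(I−φ)·Δt = d  ⇒  (11.2+18.1 − 2φ)·1 = 15.3
φ = (29.30 − 15.3/1) / 2 = 7.00 mm/h.

φ ≈ 7.00 mm/h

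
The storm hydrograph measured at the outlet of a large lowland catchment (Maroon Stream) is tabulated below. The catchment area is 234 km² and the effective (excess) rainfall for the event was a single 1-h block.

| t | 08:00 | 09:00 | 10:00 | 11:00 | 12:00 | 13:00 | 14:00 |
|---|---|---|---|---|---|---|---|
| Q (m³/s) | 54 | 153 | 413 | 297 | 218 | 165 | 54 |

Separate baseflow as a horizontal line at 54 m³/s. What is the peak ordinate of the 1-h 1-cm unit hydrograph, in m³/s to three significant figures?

U_p ≈ 239 m³/s

Direct runoff: 0.0, 99.0, 359.0, 243.0, 164.0, 111.0, 0.0 m³/s; ΣQ_DR = 976.0 m³/s, peak = 359.0 m³/s.
Runoff depth d = ΣQ_DR·Δt / A = 976.0 × 3600 / (234 km²) = 15.02 mm.
The 1-cm UH is the DRH scaled by (10 mm)/d, so U_p = 359.0 × 10/15.02 = 239 m³/s.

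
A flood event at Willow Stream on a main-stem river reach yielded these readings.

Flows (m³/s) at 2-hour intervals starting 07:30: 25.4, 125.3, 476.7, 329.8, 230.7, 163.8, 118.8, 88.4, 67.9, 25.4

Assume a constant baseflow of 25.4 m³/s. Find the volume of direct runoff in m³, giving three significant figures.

V ≈ 1.01 × 10^7 m³

Direct-runoff ordinates (Q − Q_b): 0.0, 99.9, 451.3, 304.4, 205.3, 138.4, 93.4, 63.0, 42.5, 0.0 m³/s.
ΣQ_DR = 1398 m³/s.
With Δt = 2 h = 7200 s, V = ΣQ_DR · Δt = 1398 × 7200 = 1.01 × 10^7 m³.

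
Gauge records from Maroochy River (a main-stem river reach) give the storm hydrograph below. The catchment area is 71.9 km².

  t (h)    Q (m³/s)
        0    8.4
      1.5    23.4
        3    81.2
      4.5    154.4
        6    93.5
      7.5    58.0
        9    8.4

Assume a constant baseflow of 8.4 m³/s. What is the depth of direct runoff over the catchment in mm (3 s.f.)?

Direct runoff: 0.0, 15.0, 72.8, 146.0, 85.1, 49.6, 0.0 m³/s; ΣQ_DR = 368.5 m³/s.
V = ΣQ_DR · Δt = 368.5 × 5400 s = 1.990 × 10^6 m³.
Over A = 71.9 km², depth = V / A = 27.7 mm.

d ≈ 27.7 mm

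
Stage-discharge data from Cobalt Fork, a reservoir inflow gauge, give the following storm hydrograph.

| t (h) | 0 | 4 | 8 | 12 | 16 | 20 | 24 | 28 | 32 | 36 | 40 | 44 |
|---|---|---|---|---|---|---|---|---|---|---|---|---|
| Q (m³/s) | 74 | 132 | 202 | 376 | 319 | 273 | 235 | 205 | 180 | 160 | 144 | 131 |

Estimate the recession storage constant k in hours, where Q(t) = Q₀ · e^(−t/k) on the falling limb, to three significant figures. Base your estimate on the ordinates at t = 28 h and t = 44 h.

k ≈ 35.7 h

On the falling limb, Q drops from 205 to 131 m³/s between t = 28 h and t = 44 h (Δt = 16 h).
k = −Δt / ln(Q₂/Q₁) = −16 / ln(131/205) = 35.7 h.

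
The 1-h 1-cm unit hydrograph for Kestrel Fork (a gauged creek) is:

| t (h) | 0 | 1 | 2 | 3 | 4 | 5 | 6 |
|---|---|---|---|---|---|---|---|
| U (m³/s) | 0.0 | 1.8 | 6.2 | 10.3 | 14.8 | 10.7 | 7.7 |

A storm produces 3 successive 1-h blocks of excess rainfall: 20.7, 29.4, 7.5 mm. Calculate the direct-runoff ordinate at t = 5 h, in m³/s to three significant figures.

By discrete convolution, Q_j = Σ (P_i / 10 mm) · U_{j−i}.
At t = 5 h (j=5): Q = (20.7/10)·10.7 + (29.4/10)·14.8 + (7.5/10)·10.3 = 73.4 m³/s.

Q ≈ 73.4 m³/s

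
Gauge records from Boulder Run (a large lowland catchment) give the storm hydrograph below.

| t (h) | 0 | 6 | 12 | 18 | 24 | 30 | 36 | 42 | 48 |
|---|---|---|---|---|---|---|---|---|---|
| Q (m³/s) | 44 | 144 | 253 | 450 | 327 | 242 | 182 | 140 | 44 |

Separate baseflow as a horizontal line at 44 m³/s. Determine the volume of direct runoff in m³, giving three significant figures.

Direct-runoff ordinates (Q − Q_b): 0.0, 100.0, 209.0, 406.0, 283.0, 198.0, 138.0, 96.0, 0.0 m³/s.
ΣQ_DR = 1430 m³/s.
With Δt = 6 h = 21600 s, V = ΣQ_DR · Δt = 1430 × 21600 = 3.09 × 10^7 m³.

V ≈ 3.09 × 10^7 m³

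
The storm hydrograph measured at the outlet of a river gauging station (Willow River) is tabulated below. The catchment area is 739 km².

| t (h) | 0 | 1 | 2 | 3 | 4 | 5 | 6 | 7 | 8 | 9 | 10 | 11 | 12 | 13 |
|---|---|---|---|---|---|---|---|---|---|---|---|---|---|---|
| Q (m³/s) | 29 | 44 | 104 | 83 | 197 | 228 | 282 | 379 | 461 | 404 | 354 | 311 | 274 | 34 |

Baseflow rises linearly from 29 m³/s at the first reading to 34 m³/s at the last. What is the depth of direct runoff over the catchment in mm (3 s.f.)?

Direct runoff: 0.00, 14.62, 74.23, 52.85, 166.46, 197.08, 250.69, 347.31, 428.92, 371.54, 321.15, 277.77, 240.38, 0.00 m³/s; ΣQ_DR = 2743 m³/s.
V = ΣQ_DR · Δt = 2743 × 3600 s = 9.875 × 10^6 m³.
Over A = 739 km², depth = V / A = 13.4 mm.

d ≈ 13.4 mm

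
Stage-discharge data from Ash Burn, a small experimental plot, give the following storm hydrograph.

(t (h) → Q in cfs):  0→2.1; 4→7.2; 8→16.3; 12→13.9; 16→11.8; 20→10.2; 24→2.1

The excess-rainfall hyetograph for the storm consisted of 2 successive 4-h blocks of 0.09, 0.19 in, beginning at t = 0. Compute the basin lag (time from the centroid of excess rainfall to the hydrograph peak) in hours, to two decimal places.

t_L ≈ 3.29 h

Centroid of excess rainfall: t_c = Σ P_i·t̄_i / ΣP_i = 4.7143 h (block centres at 2, 6 h).
Hydrograph peak occurs at t = 8 h, so basin lag t_L = 8 − 4.7143 = 3.29 h.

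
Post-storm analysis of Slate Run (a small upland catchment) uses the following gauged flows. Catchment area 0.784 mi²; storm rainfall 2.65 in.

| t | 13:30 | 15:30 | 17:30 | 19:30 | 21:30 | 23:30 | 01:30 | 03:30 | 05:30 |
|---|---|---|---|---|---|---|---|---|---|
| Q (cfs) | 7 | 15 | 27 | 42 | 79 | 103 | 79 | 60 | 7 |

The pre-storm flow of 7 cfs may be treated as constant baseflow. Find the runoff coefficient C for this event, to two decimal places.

ΣQ_DR = 356.0 cfs; V = ΣQ_DR·Δt = 2.563 × 10^6 ft³.
Runoff depth d = V / A = 1.407 in.
C = d / P = 1.407 / 2.65 = 0.53.

C ≈ 0.53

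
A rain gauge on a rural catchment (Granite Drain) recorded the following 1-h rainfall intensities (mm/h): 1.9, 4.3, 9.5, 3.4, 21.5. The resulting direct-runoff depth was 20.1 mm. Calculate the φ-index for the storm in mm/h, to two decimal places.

Only the 2 blocks with intensity above φ contribute runoff: 9.5, 21.5 mm/h.
Σ(I−φ)·Δt = d  ⇒  (9.5+21.5 − 2φ)·1 = 20.1
φ = (31.00 − 20.1/1) / 2 = 5.45 mm/h.

φ ≈ 5.45 mm/h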